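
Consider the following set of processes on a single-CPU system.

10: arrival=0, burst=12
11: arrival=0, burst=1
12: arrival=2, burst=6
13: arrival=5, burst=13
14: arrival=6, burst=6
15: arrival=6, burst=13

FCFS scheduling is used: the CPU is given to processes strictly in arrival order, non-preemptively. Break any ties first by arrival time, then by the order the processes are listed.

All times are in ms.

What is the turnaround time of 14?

32

Timeline: | 10 0-12 | 11 12-13 | 12 13-19 | 13 19-32 | 14 32-38 | 15 38-51 |
Completion: 10=12  11=13  12=19  13=32  14=38  15=51
Turnaround(14) = completion − arrival = 38 − 6 = 32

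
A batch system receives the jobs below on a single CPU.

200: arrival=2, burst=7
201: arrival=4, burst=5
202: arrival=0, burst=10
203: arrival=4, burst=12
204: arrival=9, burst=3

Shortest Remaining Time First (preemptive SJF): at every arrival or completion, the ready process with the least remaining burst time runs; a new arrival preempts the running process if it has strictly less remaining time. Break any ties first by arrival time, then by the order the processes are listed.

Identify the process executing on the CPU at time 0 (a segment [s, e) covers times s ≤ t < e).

202

Timeline: | 202 0-2 | 200 2-9 | 204 9-12 | 201 12-17 | 202 17-25 | 203 25-37 |
Completion: 200=9  201=17  202=25  203=37  204=12
Turnaround (C−A): 200=7  201=13  202=25  203=33  204=3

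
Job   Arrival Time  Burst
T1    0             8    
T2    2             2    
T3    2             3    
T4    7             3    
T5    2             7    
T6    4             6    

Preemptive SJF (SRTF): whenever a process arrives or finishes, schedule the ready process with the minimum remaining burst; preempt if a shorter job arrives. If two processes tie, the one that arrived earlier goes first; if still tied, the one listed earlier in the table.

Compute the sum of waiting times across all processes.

Timeline: | T1 0-2 | T2 2-4 | T3 4-7 | T4 7-10 | T1 10-16 | T6 16-22 | T5 22-29 |
Completion: T1=16  T2=4  T3=7  T4=10  T5=29  T6=22
Waiting = turnaround − burst: T1=8, T2=0, T3=2, T4=0, T5=20, T6=12
Total waiting = 8 + 0 + 2 + 0 + 20 + 12 = 42

42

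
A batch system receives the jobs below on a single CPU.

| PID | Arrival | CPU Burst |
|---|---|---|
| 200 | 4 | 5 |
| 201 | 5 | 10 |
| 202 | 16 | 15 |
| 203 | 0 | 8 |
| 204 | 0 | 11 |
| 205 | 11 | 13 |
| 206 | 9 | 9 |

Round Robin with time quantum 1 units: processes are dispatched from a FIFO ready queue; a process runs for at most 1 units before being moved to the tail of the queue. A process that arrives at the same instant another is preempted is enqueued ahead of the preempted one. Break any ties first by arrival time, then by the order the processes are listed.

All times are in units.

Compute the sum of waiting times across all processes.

Gantt: | 203 0-1 | 204 1-2 | 203 2-3 | 204 3-4 | 203 4-5 | 200 5-6 | 204 6-7 | 201 7-8 | 203 8-9 | 200 9-10 | 204 10-11 | 201 11-12 | 206 12-13 | 203 13-14 | 200 14-15 | 205 15-16 | 204 16-17 | 201 17-18 | 206 18-19 | 203 19-20 | 200 20-21 | 202 21-22 | 205 22-23 | 204 23-24 | 201 24-25 | 206 25-26 | 203 26-27 | 200 27-28 | 202 28-29 | 205 29-30 | 204 30-31 | 201 31-32 | 206 32-33 | 203 33-34 | 202 34-35 | 205 35-36 | 204 36-37 | 201 37-38 | 206 38-39 | 202 39-40 | 205 40-41 | 204 41-42 | 201 42-43 | 206 43-44 | 202 44-45 | 205 45-46 | 204 46-47 | 201 47-48 | 206 48-49 | 202 49-50 | 205 50-51 | 204 51-52 | 201 52-53 | 206 53-54 | 202 54-55 | 205 55-56 | 201 56-57 | 206 57-58 | 202 58-59 | 205 59-60 | 202 60-61 | 205 61-62 | 202 62-63 | 205 63-64 | 202 64-65 | 205 65-66 | 202 66-67 | 205 67-68 | 202 68-71 |
Completion: 200=28  201=57  202=71  203=34  204=52  205=68  206=58
Waiting = turnaround − burst: 200=19, 201=42, 202=40, 203=26, 204=41, 205=44, 206=40
Total waiting = 19 + 42 + 40 + 26 + 41 + 44 + 40 = 252

252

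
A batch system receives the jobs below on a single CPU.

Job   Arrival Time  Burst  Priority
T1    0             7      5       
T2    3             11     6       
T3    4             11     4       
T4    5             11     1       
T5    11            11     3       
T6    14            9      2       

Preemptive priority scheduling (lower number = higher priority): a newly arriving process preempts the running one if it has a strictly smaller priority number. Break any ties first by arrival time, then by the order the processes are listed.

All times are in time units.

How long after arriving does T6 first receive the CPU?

2

Schedule: | T1 0-4 | T3 4-5 | T4 5-16 | T6 16-25 | T5 25-36 | T3 36-46 | T1 46-49 | T2 49-60 |
Completion: T1=49  T2=60  T3=46  T4=16  T5=36  T6=25
Turnaround (C−A): T1=49  T2=57  T3=42  T4=11  T5=25  T6=11
Response(T6) = first start − arrival = 16 − 14 = 2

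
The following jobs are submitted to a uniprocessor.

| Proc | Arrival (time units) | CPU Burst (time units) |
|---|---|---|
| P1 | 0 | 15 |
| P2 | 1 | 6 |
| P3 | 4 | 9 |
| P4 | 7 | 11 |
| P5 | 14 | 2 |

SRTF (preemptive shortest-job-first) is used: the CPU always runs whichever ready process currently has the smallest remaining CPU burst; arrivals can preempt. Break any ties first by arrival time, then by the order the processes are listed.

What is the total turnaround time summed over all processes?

Gantt: | P1 0-1 | P2 1-7 | P3 7-16 | P5 16-18 | P4 18-29 | P1 29-43 |
Completion: P1=43  P2=7  P3=16  P4=29  P5=18
Turnaround (C−A): P1=43  P2=6  P3=12  P4=22  P5=4
Turnaround = completion − arrival: P1=43, P2=6, P3=12, P4=22, P5=4
Total turnaround = 43 + 6 + 12 + 22 + 4 = 87

87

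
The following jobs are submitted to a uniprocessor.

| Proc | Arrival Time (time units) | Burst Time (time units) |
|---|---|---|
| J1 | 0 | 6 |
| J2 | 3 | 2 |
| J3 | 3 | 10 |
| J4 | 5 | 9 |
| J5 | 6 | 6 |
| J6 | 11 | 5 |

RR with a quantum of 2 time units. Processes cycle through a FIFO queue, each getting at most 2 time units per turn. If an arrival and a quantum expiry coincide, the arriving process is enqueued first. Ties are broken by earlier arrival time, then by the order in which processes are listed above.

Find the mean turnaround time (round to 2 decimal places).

Schedule: | J1 0-4 | J2 4-6 | J3 6-8 | J1 8-10 | J4 10-12 | J5 12-14 | J3 14-16 | J6 16-18 | J4 18-20 | J5 20-22 | J3 22-24 | J6 24-26 | J4 26-28 | J5 28-30 | J3 30-32 | J6 32-33 | J4 33-35 | J3 35-37 | J4 37-38 |
Completion: J1=10  J2=6  J3=37  J4=38  J5=30  J6=33
Turnaround (C−A): J1=10  J2=3  J3=34  J4=33  J5=24  J6=22
Turnaround times: J1=10, J2=3, J3=34, J4=33, J5=24, J6=22
Average turnaround = (10+3+34+33+24+22) / 6 = 126/6 = 21.00

21.00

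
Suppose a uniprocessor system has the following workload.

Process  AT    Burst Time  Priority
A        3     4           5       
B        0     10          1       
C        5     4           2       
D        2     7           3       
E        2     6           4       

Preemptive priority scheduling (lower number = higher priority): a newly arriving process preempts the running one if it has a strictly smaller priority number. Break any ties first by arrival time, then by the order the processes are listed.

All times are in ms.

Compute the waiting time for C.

Timeline: | B 0-10 | C 10-14 | D 14-21 | E 21-27 | A 27-31 |
Completion: A=31  B=10  C=14  D=21  E=27
Waiting(C) = turnaround − burst = 9 − 4 = 5

5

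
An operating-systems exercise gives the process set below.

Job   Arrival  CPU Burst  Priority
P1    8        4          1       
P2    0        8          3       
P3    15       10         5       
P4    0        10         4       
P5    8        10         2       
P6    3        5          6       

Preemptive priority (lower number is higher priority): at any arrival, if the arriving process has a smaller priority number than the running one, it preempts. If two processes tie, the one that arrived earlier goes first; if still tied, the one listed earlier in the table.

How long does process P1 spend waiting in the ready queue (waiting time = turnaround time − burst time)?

0

Timeline: | P2 0-8 | P1 8-12 | P5 12-22 | P4 22-32 | P3 32-42 | P6 42-47 |
Completion: P1=12  P2=8  P3=42  P4=32  P5=22  P6=47
Waiting(P1) = turnaround − burst = 4 − 4 = 0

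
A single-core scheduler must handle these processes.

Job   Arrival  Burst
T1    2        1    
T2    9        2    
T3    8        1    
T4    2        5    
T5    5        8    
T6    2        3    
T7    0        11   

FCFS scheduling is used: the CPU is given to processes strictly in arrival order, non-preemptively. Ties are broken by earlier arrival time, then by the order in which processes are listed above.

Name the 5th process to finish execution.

T5

Timeline: | T7 0-11 | T1 11-12 | T4 12-17 | T6 17-20 | T5 20-28 | T3 28-29 | T2 29-31 |
Completion: T1=12  T2=31  T3=29  T4=17  T5=28  T6=20  T7=11
Finish order: T7 → T1 → T4 → T6 → T5 → T3 → T2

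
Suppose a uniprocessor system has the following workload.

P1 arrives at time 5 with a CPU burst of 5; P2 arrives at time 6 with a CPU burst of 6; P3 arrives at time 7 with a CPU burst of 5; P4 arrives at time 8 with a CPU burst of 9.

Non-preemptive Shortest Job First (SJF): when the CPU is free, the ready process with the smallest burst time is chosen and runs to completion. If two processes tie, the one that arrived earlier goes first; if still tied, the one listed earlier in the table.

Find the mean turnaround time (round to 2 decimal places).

Timeline: | idle 0-5 | P1 5-10 | P3 10-15 | P2 15-21 | P4 21-30 |
Completion: P1=10  P2=21  P3=15  P4=30
Turnaround (C−A): P1=5  P2=15  P3=8  P4=22
Turnaround times: P1=5, P2=15, P3=8, P4=22
Average turnaround = (5+15+8+22) / 4 = 50/4 = 12.50

12.50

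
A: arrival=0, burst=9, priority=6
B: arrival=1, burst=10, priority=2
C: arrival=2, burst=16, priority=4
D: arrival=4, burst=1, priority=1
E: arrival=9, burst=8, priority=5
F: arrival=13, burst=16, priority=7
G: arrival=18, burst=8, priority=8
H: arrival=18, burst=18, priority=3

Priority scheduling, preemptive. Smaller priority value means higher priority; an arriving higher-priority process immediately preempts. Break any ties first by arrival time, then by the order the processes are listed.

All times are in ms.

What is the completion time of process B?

Gantt: | A 0-1 | B 1-4 | D 4-5 | B 5-12 | C 12-18 | H 18-36 | C 36-46 | E 46-54 | A 54-62 | F 62-78 | G 78-86 |
Completion: A=62  B=12  C=46  D=5  E=54  F=78  G=86  H=36
Turnaround (C−A): A=62  B=11  C=44  D=1  E=45  F=65  G=68  H=18

12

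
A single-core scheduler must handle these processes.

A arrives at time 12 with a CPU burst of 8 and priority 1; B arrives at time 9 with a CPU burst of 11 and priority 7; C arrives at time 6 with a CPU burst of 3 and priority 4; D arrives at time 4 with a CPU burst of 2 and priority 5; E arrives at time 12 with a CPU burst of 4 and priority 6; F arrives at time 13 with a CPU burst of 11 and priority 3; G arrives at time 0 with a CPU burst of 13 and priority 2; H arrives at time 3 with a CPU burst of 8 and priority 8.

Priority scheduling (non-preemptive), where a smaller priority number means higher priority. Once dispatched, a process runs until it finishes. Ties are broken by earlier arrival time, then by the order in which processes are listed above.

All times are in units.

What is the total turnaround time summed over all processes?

Schedule: | G 0-13 | A 13-21 | F 21-32 | C 32-35 | D 35-37 | E 37-41 | B 41-52 | H 52-60 |
Completion: A=21  B=52  C=35  D=37  E=41  F=32  G=13  H=60
Turnaround = completion − arrival: A=9, B=43, C=29, D=33, E=29, F=19, G=13, H=57
Total turnaround = 9 + 43 + 29 + 33 + 29 + 19 + 13 + 57 = 232

232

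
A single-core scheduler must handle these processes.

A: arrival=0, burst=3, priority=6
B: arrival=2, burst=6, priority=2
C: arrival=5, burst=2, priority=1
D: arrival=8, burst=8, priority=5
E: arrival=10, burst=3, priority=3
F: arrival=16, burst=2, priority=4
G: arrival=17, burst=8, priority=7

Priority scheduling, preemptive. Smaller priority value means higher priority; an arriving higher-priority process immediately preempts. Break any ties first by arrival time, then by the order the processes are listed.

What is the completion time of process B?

10

Gantt: | A 0-2 | B 2-5 | C 5-7 | B 7-10 | E 10-13 | D 13-16 | F 16-18 | D 18-23 | A 23-24 | G 24-32 |
Completion: A=24  B=10  C=7  D=23  E=13  F=18  G=32
Turnaround (C−A): A=24  B=8  C=2  D=15  E=3  F=2  G=15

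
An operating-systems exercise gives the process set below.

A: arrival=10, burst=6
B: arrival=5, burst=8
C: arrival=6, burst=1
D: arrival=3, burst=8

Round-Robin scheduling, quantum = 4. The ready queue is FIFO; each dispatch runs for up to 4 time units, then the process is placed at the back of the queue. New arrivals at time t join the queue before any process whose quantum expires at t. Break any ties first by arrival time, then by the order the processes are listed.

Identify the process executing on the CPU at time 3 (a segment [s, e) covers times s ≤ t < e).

Timeline: | idle 0-3 | D 3-7 | B 7-11 | C 11-12 | D 12-16 | A 16-20 | B 20-24 | A 24-26 |
Completion: A=26  B=24  C=12  D=16
Turnaround (C−A): A=16  B=19  C=6  D=13

D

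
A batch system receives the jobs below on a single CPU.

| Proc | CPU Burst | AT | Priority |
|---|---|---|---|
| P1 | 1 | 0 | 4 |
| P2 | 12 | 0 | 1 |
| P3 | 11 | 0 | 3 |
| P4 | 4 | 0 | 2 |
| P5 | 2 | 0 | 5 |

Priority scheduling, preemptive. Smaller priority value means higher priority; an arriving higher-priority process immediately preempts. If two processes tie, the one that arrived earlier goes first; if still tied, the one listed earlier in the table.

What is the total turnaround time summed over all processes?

113

Gantt: | P2 0-12 | P4 12-16 | P3 16-27 | P1 27-28 | P5 28-30 |
Completion: P1=28  P2=12  P3=27  P4=16  P5=30
Turnaround = completion − arrival: P1=28, P2=12, P3=27, P4=16, P5=30
Total turnaround = 28 + 12 + 27 + 16 + 30 = 113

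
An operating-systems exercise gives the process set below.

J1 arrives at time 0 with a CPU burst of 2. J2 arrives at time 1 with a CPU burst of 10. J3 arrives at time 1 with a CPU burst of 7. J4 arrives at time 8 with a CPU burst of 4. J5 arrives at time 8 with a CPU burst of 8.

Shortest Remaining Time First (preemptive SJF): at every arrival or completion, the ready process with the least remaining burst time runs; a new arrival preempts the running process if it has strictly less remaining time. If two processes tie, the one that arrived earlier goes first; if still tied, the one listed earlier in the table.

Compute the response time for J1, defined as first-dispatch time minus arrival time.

Gantt: | J1 0-2 | J3 2-9 | J4 9-13 | J5 13-21 | J2 21-31 |
Completion: J1=2  J2=31  J3=9  J4=13  J5=21
Response(J1) = first start − arrival = 0 − 0 = 0

0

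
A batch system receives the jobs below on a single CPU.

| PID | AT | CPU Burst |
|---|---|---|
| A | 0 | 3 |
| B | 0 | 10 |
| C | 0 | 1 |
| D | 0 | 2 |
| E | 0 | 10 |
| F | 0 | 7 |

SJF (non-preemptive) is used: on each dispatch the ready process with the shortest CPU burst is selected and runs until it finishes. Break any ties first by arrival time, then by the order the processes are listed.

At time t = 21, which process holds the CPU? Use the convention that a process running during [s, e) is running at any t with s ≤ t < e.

Timeline: | C 0-1 | D 1-3 | A 3-6 | F 6-13 | B 13-23 | E 23-33 |
Completion: A=6  B=23  C=1  D=3  E=33  F=13
Turnaround (C−A): A=6  B=23  C=1  D=3  E=33  F=13

B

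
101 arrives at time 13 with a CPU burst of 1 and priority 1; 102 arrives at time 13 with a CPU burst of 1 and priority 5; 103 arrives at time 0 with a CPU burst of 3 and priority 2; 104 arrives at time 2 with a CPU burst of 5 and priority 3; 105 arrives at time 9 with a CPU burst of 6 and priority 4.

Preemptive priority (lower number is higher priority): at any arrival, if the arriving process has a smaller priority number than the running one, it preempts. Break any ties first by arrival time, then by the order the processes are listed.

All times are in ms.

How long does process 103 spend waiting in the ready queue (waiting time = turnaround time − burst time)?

0

Timeline: | 103 0-3 | 104 3-8 | idle 8-9 | 105 9-13 | 101 13-14 | 105 14-16 | 102 16-17 |
Completion: 101=14  102=17  103=3  104=8  105=16
Turnaround (C−A): 101=1  102=4  103=3  104=6  105=7
Waiting(103) = turnaround − burst = 3 − 3 = 0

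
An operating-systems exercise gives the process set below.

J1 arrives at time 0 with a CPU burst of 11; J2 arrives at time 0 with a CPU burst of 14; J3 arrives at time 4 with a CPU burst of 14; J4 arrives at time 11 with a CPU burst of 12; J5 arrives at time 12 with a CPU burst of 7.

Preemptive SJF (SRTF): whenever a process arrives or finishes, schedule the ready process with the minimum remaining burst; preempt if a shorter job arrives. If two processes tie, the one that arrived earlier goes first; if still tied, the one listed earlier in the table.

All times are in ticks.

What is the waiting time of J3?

Gantt: | J1 0-11 | J4 11-12 | J5 12-19 | J4 19-30 | J2 30-44 | J3 44-58 |
Completion: J1=11  J2=44  J3=58  J4=30  J5=19
Turnaround (C−A): J1=11  J2=44  J3=54  J4=19  J5=7
Waiting(J3) = turnaround − burst = 54 − 14 = 40

40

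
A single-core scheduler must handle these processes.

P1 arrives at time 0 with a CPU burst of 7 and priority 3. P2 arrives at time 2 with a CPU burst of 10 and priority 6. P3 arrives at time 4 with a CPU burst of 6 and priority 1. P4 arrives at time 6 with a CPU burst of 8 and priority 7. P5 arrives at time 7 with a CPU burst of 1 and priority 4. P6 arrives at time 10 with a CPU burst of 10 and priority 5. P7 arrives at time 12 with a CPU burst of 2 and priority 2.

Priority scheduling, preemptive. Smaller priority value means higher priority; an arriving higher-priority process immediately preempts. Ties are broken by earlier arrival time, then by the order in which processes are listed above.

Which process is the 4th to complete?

P5

Gantt: | P1 0-4 | P3 4-10 | P1 10-12 | P7 12-14 | P1 14-15 | P5 15-16 | P6 16-26 | P2 26-36 | P4 36-44 |
Completion: P1=15  P2=36  P3=10  P4=44  P5=16  P6=26  P7=14
Finish order: P3 → P7 → P1 → P5 → P6 → P2 → P4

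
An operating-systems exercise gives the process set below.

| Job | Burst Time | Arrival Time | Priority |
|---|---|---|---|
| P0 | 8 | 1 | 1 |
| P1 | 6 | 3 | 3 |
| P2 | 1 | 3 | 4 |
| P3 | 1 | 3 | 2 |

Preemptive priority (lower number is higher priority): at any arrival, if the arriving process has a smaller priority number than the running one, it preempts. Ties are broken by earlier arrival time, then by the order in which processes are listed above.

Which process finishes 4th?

P2

Timeline: | idle 0-1 | P0 1-9 | P3 9-10 | P1 10-16 | P2 16-17 |
Completion: P0=9  P1=16  P2=17  P3=10
Turnaround (C−A): P0=8  P1=13  P2=14  P3=7
Finish order: P0 → P3 → P1 → P2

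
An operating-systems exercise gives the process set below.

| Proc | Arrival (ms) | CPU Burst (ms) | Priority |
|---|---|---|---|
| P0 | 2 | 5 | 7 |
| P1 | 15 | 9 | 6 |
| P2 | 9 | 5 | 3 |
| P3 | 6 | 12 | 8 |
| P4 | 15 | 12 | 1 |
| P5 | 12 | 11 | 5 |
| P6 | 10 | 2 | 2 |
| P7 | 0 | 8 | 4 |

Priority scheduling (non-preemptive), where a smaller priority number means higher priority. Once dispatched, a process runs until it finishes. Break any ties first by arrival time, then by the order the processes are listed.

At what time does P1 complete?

52

Gantt: | P7 0-8 | P0 8-13 | P6 13-15 | P4 15-27 | P2 27-32 | P5 32-43 | P1 43-52 | P3 52-64 |
Completion: P0=13  P1=52  P2=32  P3=64  P4=27  P5=43  P6=15  P7=8
Turnaround (C−A): P0=11  P1=37  P2=23  P3=58  P4=12  P5=31  P6=5  P7=8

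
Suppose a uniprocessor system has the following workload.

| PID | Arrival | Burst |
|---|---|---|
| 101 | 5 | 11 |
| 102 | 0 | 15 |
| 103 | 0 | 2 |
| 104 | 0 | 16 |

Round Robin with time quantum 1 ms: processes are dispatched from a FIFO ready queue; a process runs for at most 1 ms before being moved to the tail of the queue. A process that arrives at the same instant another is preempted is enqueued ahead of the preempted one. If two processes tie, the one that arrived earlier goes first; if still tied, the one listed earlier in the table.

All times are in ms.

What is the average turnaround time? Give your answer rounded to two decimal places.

Schedule: | 102 0-1 | 103 1-2 | 104 2-3 | 102 3-4 | 103 4-5 | 104 5-6 | 102 6-7 | 101 7-8 | 104 8-9 | 102 9-10 | 101 10-11 | 104 11-12 | 102 12-13 | 101 13-14 | 104 14-15 | 102 15-16 | 101 16-17 | 104 17-18 | 102 18-19 | 101 19-20 | 104 20-21 | 102 21-22 | 101 22-23 | 104 23-24 | 102 24-25 | 101 25-26 | 104 26-27 | 102 27-28 | 101 28-29 | 104 29-30 | 102 30-31 | 101 31-32 | 104 32-33 | 102 33-34 | 101 34-35 | 104 35-36 | 102 36-37 | 101 37-38 | 104 38-39 | 102 39-40 | 104 40-41 | 102 41-42 | 104 42-44 |
Completion: 101=38  102=42  103=5  104=44
Turnaround times: 101=33, 102=42, 103=5, 104=44
Average turnaround = (33+42+5+44) / 4 = 124/4 = 31.00

31.00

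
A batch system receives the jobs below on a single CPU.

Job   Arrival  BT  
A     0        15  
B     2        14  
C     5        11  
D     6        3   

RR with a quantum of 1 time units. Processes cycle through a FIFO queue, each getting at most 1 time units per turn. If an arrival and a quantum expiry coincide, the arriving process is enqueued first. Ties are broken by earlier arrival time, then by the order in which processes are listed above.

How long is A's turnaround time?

42

Gantt: | A 0-2 | B 2-3 | A 3-4 | B 4-5 | A 5-6 | C 6-7 | B 7-8 | D 8-9 | A 9-10 | C 10-11 | B 11-12 | D 12-13 | A 13-14 | C 14-15 | B 15-16 | D 16-17 | A 17-18 | C 18-19 | B 19-20 | A 20-21 | C 21-22 | B 22-23 | A 23-24 | C 24-25 | B 25-26 | A 26-27 | C 27-28 | B 28-29 | A 29-30 | C 30-31 | B 31-32 | A 32-33 | C 33-34 | B 34-35 | A 35-36 | C 36-37 | B 37-38 | A 38-39 | C 39-40 | B 40-41 | A 41-42 | B 42-43 |
Completion: A=42  B=43  C=40  D=17
Turnaround(A) = completion − arrival = 42 − 0 = 42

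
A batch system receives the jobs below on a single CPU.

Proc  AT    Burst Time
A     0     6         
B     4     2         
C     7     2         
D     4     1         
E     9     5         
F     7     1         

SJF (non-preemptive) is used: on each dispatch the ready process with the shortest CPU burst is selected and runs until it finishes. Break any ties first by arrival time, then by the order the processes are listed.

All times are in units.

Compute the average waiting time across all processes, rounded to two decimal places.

2.00

Timeline: | A 0-6 | D 6-7 | F 7-8 | B 8-10 | C 10-12 | E 12-17 |
Completion: A=6  B=10  C=12  D=7  E=17  F=8
Turnaround (C−A): A=6  B=6  C=5  D=3  E=8  F=1
Waiting times: A=0, B=4, C=3, D=2, E=3, F=0
Average waiting = (0+4+3+2+3+0) / 6 = 12/6 = 2.00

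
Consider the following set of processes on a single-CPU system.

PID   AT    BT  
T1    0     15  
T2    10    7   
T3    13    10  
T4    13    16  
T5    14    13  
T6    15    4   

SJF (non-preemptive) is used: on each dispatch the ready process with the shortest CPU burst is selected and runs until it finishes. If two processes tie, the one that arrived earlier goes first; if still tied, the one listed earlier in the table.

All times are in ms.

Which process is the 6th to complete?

T4

Timeline: | T1 0-15 | T6 15-19 | T2 19-26 | T3 26-36 | T5 36-49 | T4 49-65 |
Completion: T1=15  T2=26  T3=36  T4=65  T5=49  T6=19
Finish order: T1 → T6 → T2 → T3 → T5 → T4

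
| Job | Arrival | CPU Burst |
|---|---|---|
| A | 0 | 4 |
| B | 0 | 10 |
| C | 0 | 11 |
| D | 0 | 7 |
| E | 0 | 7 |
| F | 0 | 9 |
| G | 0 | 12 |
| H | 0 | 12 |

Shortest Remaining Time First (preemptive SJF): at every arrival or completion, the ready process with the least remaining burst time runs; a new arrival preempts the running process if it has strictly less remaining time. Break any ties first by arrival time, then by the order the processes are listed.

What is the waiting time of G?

Gantt: | A 0-4 | D 4-11 | E 11-18 | F 18-27 | B 27-37 | C 37-48 | G 48-60 | H 60-72 |
Completion: A=4  B=37  C=48  D=11  E=18  F=27  G=60  H=72
Turnaround (C−A): A=4  B=37  C=48  D=11  E=18  F=27  G=60  H=72
Waiting(G) = turnaround − burst = 60 − 12 = 48

48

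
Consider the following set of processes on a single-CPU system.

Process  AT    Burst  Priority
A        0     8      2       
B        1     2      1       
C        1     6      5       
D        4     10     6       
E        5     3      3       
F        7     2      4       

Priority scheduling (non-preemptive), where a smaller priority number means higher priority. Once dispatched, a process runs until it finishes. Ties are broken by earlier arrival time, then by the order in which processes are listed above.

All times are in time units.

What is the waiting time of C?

14

Schedule: | A 0-8 | B 8-10 | E 10-13 | F 13-15 | C 15-21 | D 21-31 |
Completion: A=8  B=10  C=21  D=31  E=13  F=15
Waiting(C) = turnaround − burst = 20 − 6 = 14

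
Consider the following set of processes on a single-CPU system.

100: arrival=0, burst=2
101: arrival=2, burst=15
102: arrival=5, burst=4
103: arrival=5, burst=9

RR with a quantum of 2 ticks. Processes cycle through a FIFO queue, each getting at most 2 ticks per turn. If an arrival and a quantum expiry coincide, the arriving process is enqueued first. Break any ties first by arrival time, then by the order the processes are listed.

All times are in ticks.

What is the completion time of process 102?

14

Timeline: | 100 0-2 | 101 2-6 | 102 6-8 | 103 8-10 | 101 10-12 | 102 12-14 | 103 14-16 | 101 16-18 | 103 18-20 | 101 20-22 | 103 22-24 | 101 24-26 | 103 26-27 | 101 27-30 |
Completion: 100=2  101=30  102=14  103=27
Turnaround (C−A): 100=2  101=28  102=9  103=22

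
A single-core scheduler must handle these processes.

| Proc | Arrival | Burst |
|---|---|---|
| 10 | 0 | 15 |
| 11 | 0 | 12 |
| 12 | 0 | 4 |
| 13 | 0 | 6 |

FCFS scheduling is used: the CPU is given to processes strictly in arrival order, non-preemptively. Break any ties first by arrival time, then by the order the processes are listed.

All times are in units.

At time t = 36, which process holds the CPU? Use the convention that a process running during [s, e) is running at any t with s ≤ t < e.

Gantt: | 10 0-15 | 11 15-27 | 12 27-31 | 13 31-37 |
Completion: 10=15  11=27  12=31  13=37
Turnaround (C−A): 10=15  11=27  12=31  13=37

13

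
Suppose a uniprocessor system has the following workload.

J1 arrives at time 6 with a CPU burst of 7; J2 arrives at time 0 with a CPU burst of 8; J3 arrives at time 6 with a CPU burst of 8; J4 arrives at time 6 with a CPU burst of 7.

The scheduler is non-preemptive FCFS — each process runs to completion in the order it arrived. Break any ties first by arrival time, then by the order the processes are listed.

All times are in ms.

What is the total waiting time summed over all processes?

Gantt: | J2 0-8 | J1 8-15 | J3 15-23 | J4 23-30 |
Completion: J1=15  J2=8  J3=23  J4=30
Turnaround (C−A): J1=9  J2=8  J3=17  J4=24
Waiting = turnaround − burst: J1=2, J2=0, J3=9, J4=17
Total waiting = 2 + 0 + 9 + 17 = 28

28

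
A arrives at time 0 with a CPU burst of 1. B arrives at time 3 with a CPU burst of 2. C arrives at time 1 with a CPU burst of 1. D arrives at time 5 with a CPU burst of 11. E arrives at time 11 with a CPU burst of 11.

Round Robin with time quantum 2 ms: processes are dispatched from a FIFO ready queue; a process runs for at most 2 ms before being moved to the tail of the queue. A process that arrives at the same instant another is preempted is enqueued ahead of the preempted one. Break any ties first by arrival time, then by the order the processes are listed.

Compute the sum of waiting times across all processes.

Gantt: | A 0-1 | C 1-2 | idle 2-3 | B 3-5 | D 5-11 | E 11-13 | D 13-15 | E 15-17 | D 17-19 | E 19-21 | D 21-22 | E 22-27 |
Completion: A=1  B=5  C=2  D=22  E=27
Waiting = turnaround − burst: A=0, B=0, C=0, D=6, E=5
Total waiting = 0 + 0 + 0 + 6 + 5 = 11

11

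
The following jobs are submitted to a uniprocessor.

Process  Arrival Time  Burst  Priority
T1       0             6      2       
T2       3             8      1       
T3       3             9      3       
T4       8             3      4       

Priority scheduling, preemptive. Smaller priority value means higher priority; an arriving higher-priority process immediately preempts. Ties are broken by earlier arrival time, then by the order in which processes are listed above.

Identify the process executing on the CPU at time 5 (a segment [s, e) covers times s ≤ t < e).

T2

Schedule: | T1 0-3 | T2 3-11 | T1 11-14 | T3 14-23 | T4 23-26 |
Completion: T1=14  T2=11  T3=23  T4=26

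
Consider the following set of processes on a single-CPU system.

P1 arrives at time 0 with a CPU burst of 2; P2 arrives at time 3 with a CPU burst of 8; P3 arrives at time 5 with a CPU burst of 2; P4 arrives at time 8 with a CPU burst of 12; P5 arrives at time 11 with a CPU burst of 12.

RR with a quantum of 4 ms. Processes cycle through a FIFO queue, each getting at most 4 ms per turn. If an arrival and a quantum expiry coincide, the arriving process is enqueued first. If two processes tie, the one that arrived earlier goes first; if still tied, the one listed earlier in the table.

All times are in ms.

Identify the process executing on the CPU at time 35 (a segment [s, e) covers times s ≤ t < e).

Timeline: | P1 0-2 | idle 2-3 | P2 3-7 | P3 7-9 | P2 9-13 | P4 13-17 | P5 17-21 | P4 21-25 | P5 25-29 | P4 29-33 | P5 33-37 |
Completion: P1=2  P2=13  P3=9  P4=33  P5=37

P5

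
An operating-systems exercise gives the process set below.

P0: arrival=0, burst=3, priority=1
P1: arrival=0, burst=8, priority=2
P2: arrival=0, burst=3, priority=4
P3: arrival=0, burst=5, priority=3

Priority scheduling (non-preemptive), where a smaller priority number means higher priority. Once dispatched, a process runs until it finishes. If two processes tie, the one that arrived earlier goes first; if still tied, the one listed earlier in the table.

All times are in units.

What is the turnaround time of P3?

Timeline: | P0 0-3 | P1 3-11 | P3 11-16 | P2 16-19 |
Completion: P0=3  P1=11  P2=19  P3=16
Turnaround (C−A): P0=3  P1=11  P2=19  P3=16
Turnaround(P3) = completion − arrival = 16 − 0 = 16

16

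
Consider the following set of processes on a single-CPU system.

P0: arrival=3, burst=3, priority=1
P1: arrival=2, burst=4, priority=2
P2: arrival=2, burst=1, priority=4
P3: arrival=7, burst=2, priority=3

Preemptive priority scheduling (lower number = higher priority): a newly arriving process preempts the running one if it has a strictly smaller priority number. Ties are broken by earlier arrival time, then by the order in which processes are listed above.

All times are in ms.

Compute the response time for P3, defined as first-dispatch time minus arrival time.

2

Schedule: | idle 0-2 | P1 2-3 | P0 3-6 | P1 6-9 | P3 9-11 | P2 11-12 |
Completion: P0=6  P1=9  P2=12  P3=11
Turnaround (C−A): P0=3  P1=7  P2=10  P3=4
Response(P3) = first start − arrival = 9 − 7 = 2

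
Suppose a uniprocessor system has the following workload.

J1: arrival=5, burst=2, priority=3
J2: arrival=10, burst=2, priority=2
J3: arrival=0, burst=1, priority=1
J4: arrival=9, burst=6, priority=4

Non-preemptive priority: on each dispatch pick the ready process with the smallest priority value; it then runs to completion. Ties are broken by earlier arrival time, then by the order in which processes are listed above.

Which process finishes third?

J4

Schedule: | J3 0-1 | idle 1-5 | J1 5-7 | idle 7-9 | J4 9-15 | J2 15-17 |
Completion: J1=7  J2=17  J3=1  J4=15
Turnaround (C−A): J1=2  J2=7  J3=1  J4=6
Finish order: J3 → J1 → J4 → J2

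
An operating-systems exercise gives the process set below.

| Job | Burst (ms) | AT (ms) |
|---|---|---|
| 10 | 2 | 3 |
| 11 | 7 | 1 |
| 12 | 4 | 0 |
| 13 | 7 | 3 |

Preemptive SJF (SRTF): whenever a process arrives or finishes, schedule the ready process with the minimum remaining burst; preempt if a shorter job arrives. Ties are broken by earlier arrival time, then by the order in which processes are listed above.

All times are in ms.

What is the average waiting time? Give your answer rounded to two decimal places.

Schedule: | 12 0-4 | 10 4-6 | 11 6-13 | 13 13-20 |
Completion: 10=6  11=13  12=4  13=20
Waiting times: 10=1, 11=5, 12=0, 13=10
Average waiting = (1+5+0+10) / 4 = 16/4 = 4.00

4.00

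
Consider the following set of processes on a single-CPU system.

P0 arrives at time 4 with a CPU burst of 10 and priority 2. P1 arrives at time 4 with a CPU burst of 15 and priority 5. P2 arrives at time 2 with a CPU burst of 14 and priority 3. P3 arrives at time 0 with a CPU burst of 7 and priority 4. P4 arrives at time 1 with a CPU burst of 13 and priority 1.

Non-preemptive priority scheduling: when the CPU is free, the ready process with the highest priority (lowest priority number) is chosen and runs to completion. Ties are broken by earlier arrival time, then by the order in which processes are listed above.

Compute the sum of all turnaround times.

149

Timeline: | P3 0-7 | P4 7-20 | P0 20-30 | P2 30-44 | P1 44-59 |
Completion: P0=30  P1=59  P2=44  P3=7  P4=20
Turnaround = completion − arrival: P0=26, P1=55, P2=42, P3=7, P4=19
Total turnaround = 26 + 55 + 42 + 7 + 19 = 149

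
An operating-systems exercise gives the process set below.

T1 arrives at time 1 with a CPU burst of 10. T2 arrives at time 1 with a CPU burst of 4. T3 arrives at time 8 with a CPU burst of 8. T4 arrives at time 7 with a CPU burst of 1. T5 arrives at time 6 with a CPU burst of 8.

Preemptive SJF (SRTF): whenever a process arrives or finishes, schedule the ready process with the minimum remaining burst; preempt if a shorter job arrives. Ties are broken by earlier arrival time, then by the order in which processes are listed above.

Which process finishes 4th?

Timeline: | idle 0-1 | T2 1-5 | T1 5-6 | T5 6-7 | T4 7-8 | T5 8-15 | T3 15-23 | T1 23-32 |
Completion: T1=32  T2=5  T3=23  T4=8  T5=15
Finish order: T2 → T4 → T5 → T3 → T1

T3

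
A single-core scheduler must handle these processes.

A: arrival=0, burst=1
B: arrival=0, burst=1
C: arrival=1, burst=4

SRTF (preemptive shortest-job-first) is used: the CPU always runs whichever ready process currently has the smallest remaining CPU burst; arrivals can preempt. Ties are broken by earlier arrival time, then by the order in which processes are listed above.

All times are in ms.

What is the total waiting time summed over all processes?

2

Timeline: | A 0-1 | B 1-2 | C 2-6 |
Completion: A=1  B=2  C=6
Waiting = turnaround − burst: A=0, B=1, C=1
Total waiting = 0 + 1 + 1 = 2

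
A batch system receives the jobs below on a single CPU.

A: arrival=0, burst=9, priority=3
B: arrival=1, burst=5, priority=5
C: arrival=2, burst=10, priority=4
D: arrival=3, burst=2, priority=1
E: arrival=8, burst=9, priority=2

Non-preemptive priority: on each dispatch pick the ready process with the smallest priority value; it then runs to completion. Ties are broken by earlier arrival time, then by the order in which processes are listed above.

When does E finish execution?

Timeline: | A 0-9 | D 9-11 | E 11-20 | C 20-30 | B 30-35 |
Completion: A=9  B=35  C=30  D=11  E=20

20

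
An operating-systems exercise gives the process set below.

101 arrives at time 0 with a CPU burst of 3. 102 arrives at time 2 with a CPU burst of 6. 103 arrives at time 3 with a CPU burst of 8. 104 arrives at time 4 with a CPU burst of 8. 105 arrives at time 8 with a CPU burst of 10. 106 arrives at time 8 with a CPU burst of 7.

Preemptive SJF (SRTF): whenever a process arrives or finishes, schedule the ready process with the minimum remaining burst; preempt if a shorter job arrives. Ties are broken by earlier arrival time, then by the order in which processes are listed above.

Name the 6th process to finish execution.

Gantt: | 101 0-3 | 102 3-9 | 106 9-16 | 103 16-24 | 104 24-32 | 105 32-42 |
Completion: 101=3  102=9  103=24  104=32  105=42  106=16
Finish order: 101 → 102 → 106 → 103 → 104 → 105

105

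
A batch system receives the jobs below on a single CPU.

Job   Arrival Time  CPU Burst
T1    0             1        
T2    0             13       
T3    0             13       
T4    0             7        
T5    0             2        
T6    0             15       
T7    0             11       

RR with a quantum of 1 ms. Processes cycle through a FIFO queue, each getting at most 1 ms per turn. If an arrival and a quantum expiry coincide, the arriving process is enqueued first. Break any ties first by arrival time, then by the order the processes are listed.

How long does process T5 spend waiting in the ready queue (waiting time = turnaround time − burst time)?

Schedule: | T1 0-1 | T2 1-2 | T3 2-3 | T4 3-4 | T5 4-5 | T6 5-6 | T7 6-7 | T2 7-8 | T3 8-9 | T4 9-10 | T5 10-11 | T6 11-12 | T7 12-13 | T2 13-14 | T3 14-15 | T4 15-16 | T6 16-17 | T7 17-18 | T2 18-19 | T3 19-20 | T4 20-21 | T6 21-22 | T7 22-23 | T2 23-24 | T3 24-25 | T4 25-26 | T6 26-27 | T7 27-28 | T2 28-29 | T3 29-30 | T4 30-31 | T6 31-32 | T7 32-33 | T2 33-34 | T3 34-35 | T4 35-36 | T6 36-37 | T7 37-38 | T2 38-39 | T3 39-40 | T6 40-41 | T7 41-42 | T2 42-43 | T3 43-44 | T6 44-45 | T7 45-46 | T2 46-47 | T3 47-48 | T6 48-49 | T7 49-50 | T2 50-51 | T3 51-52 | T6 52-53 | T7 53-54 | T2 54-55 | T3 55-56 | T6 56-57 | T2 57-58 | T3 58-59 | T6 59-62 |
Completion: T1=1  T2=58  T3=59  T4=36  T5=11  T6=62  T7=54
Turnaround (C−A): T1=1  T2=58  T3=59  T4=36  T5=11  T6=62  T7=54
Waiting(T5) = turnaround − burst = 11 − 2 = 9

9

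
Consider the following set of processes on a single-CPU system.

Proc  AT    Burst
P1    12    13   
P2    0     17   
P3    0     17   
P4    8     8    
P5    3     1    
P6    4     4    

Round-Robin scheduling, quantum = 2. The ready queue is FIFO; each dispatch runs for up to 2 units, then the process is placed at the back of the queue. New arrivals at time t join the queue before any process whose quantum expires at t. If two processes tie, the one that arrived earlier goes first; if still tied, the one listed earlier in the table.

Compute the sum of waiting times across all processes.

155

Timeline: | P2 0-2 | P3 2-4 | P2 4-6 | P5 6-7 | P6 7-9 | P3 9-11 | P2 11-13 | P4 13-15 | P6 15-17 | P3 17-19 | P1 19-21 | P2 21-23 | P4 23-25 | P3 25-27 | P1 27-29 | P2 29-31 | P4 31-33 | P3 33-35 | P1 35-37 | P2 37-39 | P4 39-41 | P3 41-43 | P1 43-45 | P2 45-47 | P3 47-49 | P1 49-51 | P2 51-53 | P3 53-55 | P1 55-57 | P2 57-58 | P3 58-59 | P1 59-60 |
Completion: P1=60  P2=58  P3=59  P4=41  P5=7  P6=17
Turnaround (C−A): P1=48  P2=58  P3=59  P4=33  P5=4  P6=13
Waiting = turnaround − burst: P1=35, P2=41, P3=42, P4=25, P5=3, P6=9
Total waiting = 35 + 41 + 42 + 25 + 3 + 9 = 155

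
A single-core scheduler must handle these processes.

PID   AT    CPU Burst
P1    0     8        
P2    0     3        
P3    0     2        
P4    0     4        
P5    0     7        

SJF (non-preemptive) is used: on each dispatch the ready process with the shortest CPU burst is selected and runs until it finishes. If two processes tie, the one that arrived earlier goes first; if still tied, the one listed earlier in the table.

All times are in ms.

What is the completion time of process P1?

24

Timeline: | P3 0-2 | P2 2-5 | P4 5-9 | P5 9-16 | P1 16-24 |
Completion: P1=24  P2=5  P3=2  P4=9  P5=16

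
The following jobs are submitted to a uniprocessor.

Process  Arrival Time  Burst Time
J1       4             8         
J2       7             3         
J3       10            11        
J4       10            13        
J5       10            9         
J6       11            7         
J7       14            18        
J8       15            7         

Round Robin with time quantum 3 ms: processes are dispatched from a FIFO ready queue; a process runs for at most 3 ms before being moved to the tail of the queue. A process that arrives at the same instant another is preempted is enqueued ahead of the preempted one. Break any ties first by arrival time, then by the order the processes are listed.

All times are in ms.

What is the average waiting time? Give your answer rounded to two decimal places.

Gantt: | idle 0-4 | J1 4-7 | J2 7-10 | J1 10-13 | J3 13-16 | J4 16-19 | J5 19-22 | J6 22-25 | J1 25-27 | J7 27-30 | J8 30-33 | J3 33-36 | J4 36-39 | J5 39-42 | J6 42-45 | J7 45-48 | J8 48-51 | J3 51-54 | J4 54-57 | J5 57-60 | J6 60-61 | J7 61-64 | J8 64-65 | J3 65-67 | J4 67-70 | J7 70-73 | J4 73-74 | J7 74-80 |
Completion: J1=27  J2=10  J3=67  J4=74  J5=60  J6=61  J7=80  J8=65
Turnaround (C−A): J1=23  J2=3  J3=57  J4=64  J5=50  J6=50  J7=66  J8=50
Waiting times: J1=15, J2=0, J3=46, J4=51, J5=41, J6=43, J7=48, J8=43
Average waiting = (15+0+46+51+41+43+48+43) / 8 = 287/8 = 35.88

35.88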